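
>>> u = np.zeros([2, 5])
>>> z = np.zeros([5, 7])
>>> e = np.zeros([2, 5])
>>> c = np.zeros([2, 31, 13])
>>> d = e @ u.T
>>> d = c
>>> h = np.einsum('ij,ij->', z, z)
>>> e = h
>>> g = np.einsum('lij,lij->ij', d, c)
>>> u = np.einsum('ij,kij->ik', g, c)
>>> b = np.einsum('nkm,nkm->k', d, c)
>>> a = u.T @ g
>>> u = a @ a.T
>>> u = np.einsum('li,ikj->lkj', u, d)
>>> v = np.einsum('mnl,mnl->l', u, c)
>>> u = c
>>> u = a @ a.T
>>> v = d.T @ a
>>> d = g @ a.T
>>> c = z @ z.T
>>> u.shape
(2, 2)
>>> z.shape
(5, 7)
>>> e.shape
()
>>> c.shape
(5, 5)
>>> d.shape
(31, 2)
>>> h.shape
()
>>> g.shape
(31, 13)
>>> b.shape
(31,)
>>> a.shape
(2, 13)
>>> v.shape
(13, 31, 13)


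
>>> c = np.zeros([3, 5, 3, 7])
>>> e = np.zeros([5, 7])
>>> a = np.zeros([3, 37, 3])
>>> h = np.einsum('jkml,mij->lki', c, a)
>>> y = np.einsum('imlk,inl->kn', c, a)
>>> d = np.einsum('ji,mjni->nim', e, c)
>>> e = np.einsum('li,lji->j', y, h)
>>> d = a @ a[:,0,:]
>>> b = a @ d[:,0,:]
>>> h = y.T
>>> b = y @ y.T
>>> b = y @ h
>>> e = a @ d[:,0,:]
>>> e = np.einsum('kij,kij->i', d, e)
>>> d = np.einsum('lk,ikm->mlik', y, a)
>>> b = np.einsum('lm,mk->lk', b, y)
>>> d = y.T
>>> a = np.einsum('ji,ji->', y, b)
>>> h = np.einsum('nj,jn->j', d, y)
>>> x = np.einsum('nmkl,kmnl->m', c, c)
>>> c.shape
(3, 5, 3, 7)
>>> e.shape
(37,)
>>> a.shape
()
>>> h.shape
(7,)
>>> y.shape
(7, 37)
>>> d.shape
(37, 7)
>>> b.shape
(7, 37)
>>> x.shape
(5,)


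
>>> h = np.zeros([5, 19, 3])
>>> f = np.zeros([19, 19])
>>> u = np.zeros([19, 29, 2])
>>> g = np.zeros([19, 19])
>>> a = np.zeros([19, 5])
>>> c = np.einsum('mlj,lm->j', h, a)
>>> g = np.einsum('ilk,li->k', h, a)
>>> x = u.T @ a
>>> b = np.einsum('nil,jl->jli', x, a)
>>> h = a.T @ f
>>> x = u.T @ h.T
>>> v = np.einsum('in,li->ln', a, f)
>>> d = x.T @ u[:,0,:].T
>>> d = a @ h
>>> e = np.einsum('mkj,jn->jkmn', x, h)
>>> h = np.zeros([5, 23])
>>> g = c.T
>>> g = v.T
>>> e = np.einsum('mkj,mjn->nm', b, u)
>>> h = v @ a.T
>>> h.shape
(19, 19)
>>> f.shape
(19, 19)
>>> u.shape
(19, 29, 2)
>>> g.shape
(5, 19)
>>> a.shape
(19, 5)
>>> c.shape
(3,)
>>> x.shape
(2, 29, 5)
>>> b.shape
(19, 5, 29)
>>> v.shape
(19, 5)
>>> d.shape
(19, 19)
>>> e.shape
(2, 19)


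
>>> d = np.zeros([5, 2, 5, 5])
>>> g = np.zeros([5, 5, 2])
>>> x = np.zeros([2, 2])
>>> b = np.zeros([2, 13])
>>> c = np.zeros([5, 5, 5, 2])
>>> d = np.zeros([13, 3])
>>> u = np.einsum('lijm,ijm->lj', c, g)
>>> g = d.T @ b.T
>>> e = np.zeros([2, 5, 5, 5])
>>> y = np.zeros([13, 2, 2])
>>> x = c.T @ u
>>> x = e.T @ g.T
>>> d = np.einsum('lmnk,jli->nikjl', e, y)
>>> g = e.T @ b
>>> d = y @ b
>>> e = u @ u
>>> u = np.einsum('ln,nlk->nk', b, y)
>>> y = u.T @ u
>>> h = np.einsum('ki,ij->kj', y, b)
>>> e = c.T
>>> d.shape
(13, 2, 13)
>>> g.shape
(5, 5, 5, 13)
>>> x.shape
(5, 5, 5, 3)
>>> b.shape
(2, 13)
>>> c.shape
(5, 5, 5, 2)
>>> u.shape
(13, 2)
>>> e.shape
(2, 5, 5, 5)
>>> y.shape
(2, 2)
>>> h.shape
(2, 13)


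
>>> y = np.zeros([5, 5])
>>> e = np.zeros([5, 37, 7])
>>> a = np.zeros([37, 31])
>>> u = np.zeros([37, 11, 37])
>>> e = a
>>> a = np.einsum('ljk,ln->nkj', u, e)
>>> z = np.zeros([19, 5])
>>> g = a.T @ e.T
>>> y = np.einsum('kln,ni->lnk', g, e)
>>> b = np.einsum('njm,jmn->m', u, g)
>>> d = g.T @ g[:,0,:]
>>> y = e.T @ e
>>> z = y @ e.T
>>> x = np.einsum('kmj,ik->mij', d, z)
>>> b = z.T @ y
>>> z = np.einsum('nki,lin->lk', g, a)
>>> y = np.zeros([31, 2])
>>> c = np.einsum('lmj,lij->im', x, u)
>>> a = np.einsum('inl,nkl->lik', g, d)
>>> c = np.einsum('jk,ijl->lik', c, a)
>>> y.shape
(31, 2)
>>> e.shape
(37, 31)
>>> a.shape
(37, 11, 37)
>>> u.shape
(37, 11, 37)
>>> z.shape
(31, 37)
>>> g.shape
(11, 37, 37)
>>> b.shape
(37, 31)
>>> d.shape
(37, 37, 37)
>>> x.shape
(37, 31, 37)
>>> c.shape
(37, 37, 31)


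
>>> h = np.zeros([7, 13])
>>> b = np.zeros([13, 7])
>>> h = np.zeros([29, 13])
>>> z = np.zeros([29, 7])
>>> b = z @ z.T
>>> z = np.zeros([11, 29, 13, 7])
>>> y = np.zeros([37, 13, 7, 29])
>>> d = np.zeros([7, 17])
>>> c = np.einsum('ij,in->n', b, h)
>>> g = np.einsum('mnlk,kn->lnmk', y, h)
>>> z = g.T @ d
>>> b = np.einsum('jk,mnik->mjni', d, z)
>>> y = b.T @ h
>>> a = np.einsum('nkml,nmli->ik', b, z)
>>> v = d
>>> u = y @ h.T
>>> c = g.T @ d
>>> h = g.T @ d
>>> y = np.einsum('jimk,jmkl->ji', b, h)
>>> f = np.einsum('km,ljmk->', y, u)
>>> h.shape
(29, 37, 13, 17)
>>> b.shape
(29, 7, 37, 13)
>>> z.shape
(29, 37, 13, 17)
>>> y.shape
(29, 7)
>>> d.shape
(7, 17)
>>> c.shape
(29, 37, 13, 17)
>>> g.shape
(7, 13, 37, 29)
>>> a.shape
(17, 7)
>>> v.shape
(7, 17)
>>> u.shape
(13, 37, 7, 29)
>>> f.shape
()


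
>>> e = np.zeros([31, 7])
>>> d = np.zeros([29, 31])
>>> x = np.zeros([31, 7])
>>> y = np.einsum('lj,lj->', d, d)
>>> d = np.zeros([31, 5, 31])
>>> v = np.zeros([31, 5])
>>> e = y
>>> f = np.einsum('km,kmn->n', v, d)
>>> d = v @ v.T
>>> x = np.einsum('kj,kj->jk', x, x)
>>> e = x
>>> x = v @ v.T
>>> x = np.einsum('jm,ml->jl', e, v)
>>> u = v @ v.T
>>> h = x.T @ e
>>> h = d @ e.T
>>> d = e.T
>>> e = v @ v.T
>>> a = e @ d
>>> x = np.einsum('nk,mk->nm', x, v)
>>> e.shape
(31, 31)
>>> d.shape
(31, 7)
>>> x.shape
(7, 31)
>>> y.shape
()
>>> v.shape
(31, 5)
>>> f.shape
(31,)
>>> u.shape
(31, 31)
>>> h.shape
(31, 7)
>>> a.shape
(31, 7)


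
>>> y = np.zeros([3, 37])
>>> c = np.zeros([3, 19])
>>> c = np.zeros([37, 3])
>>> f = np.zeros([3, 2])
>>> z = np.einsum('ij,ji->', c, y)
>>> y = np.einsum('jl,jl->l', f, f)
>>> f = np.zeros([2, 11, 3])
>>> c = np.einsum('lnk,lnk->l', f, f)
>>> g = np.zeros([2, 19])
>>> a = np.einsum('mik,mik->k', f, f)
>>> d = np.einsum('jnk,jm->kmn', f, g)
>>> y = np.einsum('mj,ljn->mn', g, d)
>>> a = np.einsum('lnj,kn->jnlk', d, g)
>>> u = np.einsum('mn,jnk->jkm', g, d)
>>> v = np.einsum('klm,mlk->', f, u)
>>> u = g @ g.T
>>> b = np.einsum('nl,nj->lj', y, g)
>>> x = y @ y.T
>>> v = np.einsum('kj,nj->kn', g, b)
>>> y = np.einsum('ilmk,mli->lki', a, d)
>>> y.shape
(19, 2, 11)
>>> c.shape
(2,)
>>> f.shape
(2, 11, 3)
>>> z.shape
()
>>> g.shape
(2, 19)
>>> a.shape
(11, 19, 3, 2)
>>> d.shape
(3, 19, 11)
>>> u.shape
(2, 2)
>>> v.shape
(2, 11)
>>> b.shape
(11, 19)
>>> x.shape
(2, 2)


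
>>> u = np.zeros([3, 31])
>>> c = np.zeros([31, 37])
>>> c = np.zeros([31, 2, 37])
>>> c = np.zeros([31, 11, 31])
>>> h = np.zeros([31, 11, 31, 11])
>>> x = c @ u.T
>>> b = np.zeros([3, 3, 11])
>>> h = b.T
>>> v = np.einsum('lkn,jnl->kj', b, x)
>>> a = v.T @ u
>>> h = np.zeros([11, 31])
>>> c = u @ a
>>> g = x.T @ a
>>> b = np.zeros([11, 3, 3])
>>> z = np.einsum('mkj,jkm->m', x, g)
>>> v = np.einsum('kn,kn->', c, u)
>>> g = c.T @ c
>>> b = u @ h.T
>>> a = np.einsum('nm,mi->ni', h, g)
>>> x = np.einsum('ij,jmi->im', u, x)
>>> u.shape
(3, 31)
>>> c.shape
(3, 31)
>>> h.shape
(11, 31)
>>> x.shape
(3, 11)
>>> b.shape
(3, 11)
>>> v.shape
()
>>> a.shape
(11, 31)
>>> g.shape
(31, 31)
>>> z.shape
(31,)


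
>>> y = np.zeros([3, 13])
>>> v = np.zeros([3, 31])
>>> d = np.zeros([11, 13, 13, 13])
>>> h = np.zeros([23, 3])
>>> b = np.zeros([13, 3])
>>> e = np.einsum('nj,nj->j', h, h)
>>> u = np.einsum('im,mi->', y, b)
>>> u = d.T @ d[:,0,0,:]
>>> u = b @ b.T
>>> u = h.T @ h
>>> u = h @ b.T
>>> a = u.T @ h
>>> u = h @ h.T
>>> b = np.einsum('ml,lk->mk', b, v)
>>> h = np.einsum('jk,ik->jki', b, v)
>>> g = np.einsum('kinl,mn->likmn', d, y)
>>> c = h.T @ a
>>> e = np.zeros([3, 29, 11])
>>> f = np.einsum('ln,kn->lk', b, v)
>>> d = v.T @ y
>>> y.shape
(3, 13)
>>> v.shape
(3, 31)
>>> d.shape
(31, 13)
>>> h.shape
(13, 31, 3)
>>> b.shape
(13, 31)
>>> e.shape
(3, 29, 11)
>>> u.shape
(23, 23)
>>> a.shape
(13, 3)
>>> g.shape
(13, 13, 11, 3, 13)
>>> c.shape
(3, 31, 3)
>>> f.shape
(13, 3)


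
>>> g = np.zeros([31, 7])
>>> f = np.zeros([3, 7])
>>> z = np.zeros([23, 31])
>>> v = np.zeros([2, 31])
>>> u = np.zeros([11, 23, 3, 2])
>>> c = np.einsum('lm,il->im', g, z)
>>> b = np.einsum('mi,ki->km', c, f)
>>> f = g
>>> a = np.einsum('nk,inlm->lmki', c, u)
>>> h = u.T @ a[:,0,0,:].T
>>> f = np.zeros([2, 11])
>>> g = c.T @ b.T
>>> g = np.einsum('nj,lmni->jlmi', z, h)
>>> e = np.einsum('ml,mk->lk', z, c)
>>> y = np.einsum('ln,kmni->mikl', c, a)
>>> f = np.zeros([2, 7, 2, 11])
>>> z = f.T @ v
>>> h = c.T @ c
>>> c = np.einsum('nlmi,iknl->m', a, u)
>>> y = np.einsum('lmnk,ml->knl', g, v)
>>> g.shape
(31, 2, 3, 3)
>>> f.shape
(2, 7, 2, 11)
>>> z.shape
(11, 2, 7, 31)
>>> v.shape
(2, 31)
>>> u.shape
(11, 23, 3, 2)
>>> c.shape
(7,)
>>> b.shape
(3, 23)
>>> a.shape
(3, 2, 7, 11)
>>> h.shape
(7, 7)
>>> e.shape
(31, 7)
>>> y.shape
(3, 3, 31)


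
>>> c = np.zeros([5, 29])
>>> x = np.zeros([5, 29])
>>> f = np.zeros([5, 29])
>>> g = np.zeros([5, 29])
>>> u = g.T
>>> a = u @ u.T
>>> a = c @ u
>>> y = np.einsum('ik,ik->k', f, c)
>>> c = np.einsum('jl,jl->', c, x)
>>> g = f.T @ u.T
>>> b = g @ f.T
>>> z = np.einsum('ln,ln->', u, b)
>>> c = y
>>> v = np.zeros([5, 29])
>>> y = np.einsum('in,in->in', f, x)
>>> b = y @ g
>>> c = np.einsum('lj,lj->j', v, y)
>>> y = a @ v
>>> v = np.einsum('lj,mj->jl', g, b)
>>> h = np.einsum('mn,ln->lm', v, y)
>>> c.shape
(29,)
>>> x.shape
(5, 29)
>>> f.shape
(5, 29)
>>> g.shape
(29, 29)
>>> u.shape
(29, 5)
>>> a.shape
(5, 5)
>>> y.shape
(5, 29)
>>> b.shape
(5, 29)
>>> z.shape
()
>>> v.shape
(29, 29)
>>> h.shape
(5, 29)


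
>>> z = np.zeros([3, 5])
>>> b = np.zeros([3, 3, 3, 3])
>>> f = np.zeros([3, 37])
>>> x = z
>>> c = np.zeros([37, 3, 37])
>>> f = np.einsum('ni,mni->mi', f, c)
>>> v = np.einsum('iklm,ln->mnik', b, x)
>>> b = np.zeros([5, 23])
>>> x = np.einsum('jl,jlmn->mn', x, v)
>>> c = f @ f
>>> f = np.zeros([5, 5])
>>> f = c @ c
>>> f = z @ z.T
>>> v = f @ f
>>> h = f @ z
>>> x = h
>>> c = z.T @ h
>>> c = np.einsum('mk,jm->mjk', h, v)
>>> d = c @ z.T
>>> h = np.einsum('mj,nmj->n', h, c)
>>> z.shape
(3, 5)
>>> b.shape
(5, 23)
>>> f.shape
(3, 3)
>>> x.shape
(3, 5)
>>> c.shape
(3, 3, 5)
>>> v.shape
(3, 3)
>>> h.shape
(3,)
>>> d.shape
(3, 3, 3)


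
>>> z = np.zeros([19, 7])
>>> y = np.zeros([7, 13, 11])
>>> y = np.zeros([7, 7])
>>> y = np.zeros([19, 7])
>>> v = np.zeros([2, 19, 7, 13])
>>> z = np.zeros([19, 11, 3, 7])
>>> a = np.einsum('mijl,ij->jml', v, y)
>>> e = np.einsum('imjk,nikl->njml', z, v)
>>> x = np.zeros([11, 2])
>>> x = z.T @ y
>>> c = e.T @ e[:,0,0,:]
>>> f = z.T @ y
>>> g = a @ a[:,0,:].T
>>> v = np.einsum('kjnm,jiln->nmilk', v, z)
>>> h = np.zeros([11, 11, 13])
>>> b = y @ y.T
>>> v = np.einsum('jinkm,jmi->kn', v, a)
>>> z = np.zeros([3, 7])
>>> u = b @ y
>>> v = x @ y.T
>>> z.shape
(3, 7)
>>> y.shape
(19, 7)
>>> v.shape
(7, 3, 11, 19)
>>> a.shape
(7, 2, 13)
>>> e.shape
(2, 3, 11, 13)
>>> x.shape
(7, 3, 11, 7)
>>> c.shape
(13, 11, 3, 13)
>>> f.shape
(7, 3, 11, 7)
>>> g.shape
(7, 2, 7)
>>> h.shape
(11, 11, 13)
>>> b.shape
(19, 19)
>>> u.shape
(19, 7)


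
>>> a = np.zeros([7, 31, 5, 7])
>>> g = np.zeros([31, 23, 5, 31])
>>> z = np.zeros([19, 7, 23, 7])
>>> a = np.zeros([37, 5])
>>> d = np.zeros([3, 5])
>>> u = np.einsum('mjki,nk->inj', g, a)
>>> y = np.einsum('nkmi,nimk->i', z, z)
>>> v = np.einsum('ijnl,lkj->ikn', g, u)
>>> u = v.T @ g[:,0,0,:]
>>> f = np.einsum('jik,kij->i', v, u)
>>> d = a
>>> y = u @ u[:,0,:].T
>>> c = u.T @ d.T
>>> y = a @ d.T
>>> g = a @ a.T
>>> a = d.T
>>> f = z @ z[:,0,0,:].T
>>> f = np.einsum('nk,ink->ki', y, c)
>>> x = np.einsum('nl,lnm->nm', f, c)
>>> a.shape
(5, 37)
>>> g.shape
(37, 37)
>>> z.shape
(19, 7, 23, 7)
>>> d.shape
(37, 5)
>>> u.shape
(5, 37, 31)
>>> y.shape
(37, 37)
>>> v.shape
(31, 37, 5)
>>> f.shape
(37, 31)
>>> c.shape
(31, 37, 37)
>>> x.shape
(37, 37)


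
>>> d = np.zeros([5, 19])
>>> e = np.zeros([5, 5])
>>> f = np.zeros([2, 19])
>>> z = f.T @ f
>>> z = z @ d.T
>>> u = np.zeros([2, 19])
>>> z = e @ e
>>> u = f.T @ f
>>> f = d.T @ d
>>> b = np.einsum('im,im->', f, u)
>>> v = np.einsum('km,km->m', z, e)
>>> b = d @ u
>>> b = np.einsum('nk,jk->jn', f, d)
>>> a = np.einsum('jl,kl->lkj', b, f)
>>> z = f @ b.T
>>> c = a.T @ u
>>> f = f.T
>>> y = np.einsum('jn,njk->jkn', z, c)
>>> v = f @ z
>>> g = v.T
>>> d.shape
(5, 19)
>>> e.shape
(5, 5)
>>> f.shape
(19, 19)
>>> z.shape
(19, 5)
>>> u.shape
(19, 19)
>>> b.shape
(5, 19)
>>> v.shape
(19, 5)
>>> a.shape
(19, 19, 5)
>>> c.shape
(5, 19, 19)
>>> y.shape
(19, 19, 5)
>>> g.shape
(5, 19)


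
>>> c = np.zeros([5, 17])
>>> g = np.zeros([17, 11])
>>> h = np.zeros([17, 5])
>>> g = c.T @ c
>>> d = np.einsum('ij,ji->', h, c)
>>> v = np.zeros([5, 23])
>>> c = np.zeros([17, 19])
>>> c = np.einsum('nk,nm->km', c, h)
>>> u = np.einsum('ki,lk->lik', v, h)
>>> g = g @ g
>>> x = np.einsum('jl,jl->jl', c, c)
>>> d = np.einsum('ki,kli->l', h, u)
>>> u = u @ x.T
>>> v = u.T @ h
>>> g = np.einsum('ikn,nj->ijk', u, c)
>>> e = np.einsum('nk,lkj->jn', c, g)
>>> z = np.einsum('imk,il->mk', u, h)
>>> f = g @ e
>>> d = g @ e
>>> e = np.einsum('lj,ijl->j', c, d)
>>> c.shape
(19, 5)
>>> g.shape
(17, 5, 23)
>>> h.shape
(17, 5)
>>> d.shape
(17, 5, 19)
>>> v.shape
(19, 23, 5)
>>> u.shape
(17, 23, 19)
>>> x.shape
(19, 5)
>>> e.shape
(5,)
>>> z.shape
(23, 19)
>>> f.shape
(17, 5, 19)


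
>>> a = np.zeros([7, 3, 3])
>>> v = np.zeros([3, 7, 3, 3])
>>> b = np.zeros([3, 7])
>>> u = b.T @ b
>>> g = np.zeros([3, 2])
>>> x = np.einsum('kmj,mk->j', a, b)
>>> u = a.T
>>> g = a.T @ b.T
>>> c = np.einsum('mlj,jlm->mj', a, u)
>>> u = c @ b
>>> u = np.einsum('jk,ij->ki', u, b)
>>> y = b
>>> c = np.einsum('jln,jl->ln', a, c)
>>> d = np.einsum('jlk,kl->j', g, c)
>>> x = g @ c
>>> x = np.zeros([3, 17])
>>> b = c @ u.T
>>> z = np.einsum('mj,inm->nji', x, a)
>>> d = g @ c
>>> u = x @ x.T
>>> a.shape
(7, 3, 3)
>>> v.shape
(3, 7, 3, 3)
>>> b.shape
(3, 7)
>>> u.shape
(3, 3)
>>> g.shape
(3, 3, 3)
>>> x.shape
(3, 17)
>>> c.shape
(3, 3)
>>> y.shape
(3, 7)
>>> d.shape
(3, 3, 3)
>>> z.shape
(3, 17, 7)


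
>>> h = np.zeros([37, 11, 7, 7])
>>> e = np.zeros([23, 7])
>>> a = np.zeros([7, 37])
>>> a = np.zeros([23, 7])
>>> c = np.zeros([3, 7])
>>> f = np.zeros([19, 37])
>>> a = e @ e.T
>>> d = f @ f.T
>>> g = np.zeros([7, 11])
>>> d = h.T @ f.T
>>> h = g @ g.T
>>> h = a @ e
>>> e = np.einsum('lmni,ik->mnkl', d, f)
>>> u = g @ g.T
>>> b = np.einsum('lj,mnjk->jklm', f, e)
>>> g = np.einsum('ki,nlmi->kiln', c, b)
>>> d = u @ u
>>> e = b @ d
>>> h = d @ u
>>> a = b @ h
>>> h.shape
(7, 7)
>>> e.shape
(37, 7, 19, 7)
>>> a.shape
(37, 7, 19, 7)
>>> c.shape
(3, 7)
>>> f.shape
(19, 37)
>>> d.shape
(7, 7)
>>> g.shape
(3, 7, 7, 37)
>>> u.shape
(7, 7)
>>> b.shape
(37, 7, 19, 7)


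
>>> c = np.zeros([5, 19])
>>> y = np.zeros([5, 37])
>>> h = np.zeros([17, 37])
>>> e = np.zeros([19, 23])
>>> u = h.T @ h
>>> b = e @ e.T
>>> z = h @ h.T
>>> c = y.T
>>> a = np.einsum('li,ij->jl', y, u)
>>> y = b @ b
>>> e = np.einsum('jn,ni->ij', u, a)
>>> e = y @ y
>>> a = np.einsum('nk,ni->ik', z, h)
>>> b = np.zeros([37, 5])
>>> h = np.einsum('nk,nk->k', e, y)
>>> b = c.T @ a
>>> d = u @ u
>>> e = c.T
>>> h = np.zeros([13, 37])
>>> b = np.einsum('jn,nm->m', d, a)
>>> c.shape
(37, 5)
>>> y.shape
(19, 19)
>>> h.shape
(13, 37)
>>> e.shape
(5, 37)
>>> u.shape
(37, 37)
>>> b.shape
(17,)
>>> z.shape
(17, 17)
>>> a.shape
(37, 17)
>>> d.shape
(37, 37)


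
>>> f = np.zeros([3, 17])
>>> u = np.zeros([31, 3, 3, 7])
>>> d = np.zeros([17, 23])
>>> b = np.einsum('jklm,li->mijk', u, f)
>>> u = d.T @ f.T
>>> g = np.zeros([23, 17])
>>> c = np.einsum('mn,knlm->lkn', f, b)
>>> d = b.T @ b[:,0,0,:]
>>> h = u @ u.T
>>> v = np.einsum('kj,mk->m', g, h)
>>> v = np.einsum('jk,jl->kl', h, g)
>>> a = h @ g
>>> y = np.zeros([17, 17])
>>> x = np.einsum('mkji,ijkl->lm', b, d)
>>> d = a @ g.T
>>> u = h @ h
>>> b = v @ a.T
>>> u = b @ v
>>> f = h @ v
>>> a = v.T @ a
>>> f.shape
(23, 17)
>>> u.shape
(23, 17)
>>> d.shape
(23, 23)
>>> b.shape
(23, 23)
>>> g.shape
(23, 17)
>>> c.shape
(31, 7, 17)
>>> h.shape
(23, 23)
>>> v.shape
(23, 17)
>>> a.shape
(17, 17)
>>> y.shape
(17, 17)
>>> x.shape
(3, 7)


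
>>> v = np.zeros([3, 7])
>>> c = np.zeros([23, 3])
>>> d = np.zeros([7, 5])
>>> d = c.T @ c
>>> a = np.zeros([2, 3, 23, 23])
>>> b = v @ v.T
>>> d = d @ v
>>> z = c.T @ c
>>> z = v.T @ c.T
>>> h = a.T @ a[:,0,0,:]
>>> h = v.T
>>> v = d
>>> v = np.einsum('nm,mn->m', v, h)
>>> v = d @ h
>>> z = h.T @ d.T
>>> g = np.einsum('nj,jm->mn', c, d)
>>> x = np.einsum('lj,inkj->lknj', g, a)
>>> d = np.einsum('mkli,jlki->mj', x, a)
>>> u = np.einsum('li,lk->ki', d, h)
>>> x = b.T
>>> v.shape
(3, 3)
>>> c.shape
(23, 3)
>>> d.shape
(7, 2)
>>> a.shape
(2, 3, 23, 23)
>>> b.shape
(3, 3)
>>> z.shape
(3, 3)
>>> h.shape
(7, 3)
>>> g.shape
(7, 23)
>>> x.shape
(3, 3)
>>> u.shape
(3, 2)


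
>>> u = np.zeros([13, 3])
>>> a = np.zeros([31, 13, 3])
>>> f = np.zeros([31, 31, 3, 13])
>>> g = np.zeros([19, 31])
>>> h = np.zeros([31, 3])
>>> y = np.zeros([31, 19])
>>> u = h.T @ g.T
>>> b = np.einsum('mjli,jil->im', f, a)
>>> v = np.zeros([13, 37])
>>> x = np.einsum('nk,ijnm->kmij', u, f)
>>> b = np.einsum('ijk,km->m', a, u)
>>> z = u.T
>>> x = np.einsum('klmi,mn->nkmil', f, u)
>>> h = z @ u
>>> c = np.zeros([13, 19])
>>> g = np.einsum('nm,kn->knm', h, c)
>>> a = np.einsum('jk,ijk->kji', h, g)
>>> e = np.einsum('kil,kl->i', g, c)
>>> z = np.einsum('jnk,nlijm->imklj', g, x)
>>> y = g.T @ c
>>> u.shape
(3, 19)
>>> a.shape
(19, 19, 13)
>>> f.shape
(31, 31, 3, 13)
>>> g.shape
(13, 19, 19)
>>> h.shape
(19, 19)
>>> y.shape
(19, 19, 19)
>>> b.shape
(19,)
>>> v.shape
(13, 37)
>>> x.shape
(19, 31, 3, 13, 31)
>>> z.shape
(3, 31, 19, 31, 13)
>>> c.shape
(13, 19)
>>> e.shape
(19,)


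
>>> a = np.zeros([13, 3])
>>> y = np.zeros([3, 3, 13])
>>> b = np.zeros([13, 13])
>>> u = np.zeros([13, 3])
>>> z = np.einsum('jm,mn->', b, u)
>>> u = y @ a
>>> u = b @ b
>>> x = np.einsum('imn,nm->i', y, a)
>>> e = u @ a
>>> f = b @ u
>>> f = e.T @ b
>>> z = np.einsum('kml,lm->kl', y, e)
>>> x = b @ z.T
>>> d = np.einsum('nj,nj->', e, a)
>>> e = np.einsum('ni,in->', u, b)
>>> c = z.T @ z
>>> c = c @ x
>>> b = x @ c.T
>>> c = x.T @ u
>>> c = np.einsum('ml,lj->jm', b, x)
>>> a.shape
(13, 3)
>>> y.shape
(3, 3, 13)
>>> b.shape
(13, 13)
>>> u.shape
(13, 13)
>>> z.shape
(3, 13)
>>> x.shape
(13, 3)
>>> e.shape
()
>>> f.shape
(3, 13)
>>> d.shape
()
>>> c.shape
(3, 13)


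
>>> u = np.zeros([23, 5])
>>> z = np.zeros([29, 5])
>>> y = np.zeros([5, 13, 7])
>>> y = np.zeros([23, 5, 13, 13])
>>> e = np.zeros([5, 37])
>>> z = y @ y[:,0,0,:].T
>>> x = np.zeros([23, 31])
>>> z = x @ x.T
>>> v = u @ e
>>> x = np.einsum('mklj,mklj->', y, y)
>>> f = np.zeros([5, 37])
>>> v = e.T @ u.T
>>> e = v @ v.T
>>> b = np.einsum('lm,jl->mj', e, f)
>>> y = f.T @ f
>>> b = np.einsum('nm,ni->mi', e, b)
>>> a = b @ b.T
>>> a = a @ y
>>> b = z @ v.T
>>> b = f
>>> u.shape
(23, 5)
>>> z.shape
(23, 23)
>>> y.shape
(37, 37)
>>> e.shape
(37, 37)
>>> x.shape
()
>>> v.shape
(37, 23)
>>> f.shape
(5, 37)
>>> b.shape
(5, 37)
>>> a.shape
(37, 37)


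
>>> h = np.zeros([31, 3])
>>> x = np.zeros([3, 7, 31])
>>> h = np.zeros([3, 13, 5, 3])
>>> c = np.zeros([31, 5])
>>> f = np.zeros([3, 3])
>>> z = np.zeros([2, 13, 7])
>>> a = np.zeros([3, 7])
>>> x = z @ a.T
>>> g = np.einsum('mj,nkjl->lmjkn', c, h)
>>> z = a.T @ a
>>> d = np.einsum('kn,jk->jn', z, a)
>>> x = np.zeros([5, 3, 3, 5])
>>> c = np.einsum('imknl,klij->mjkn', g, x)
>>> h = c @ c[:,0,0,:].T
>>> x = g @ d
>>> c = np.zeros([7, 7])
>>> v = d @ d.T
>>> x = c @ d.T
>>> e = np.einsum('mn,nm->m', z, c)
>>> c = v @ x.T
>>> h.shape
(31, 5, 5, 31)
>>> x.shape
(7, 3)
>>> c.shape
(3, 7)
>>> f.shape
(3, 3)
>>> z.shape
(7, 7)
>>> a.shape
(3, 7)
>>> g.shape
(3, 31, 5, 13, 3)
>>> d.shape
(3, 7)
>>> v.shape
(3, 3)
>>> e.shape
(7,)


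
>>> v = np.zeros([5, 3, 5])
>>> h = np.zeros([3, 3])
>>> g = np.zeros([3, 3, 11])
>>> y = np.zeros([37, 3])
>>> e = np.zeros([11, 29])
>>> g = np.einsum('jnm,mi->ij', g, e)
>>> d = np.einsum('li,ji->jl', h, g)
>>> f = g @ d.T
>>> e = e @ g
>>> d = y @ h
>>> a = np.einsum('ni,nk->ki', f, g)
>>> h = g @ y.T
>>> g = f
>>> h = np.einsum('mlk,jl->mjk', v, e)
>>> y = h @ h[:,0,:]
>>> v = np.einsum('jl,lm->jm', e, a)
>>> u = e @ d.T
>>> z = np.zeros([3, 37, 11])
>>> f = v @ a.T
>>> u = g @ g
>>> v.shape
(11, 29)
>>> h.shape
(5, 11, 5)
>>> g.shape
(29, 29)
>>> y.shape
(5, 11, 5)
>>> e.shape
(11, 3)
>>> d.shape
(37, 3)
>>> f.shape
(11, 3)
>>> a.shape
(3, 29)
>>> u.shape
(29, 29)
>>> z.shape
(3, 37, 11)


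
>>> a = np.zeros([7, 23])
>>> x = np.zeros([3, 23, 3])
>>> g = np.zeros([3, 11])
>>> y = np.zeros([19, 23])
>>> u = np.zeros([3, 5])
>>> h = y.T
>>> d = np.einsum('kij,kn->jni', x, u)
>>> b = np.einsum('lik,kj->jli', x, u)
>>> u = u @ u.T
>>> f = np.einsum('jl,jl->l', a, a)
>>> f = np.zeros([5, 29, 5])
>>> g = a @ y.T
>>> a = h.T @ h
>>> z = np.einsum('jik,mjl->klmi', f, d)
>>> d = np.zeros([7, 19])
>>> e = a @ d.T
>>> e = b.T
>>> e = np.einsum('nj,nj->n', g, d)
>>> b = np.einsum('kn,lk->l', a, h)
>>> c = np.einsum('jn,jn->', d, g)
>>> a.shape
(19, 19)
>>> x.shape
(3, 23, 3)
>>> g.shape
(7, 19)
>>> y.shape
(19, 23)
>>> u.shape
(3, 3)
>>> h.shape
(23, 19)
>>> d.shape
(7, 19)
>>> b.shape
(23,)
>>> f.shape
(5, 29, 5)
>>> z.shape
(5, 23, 3, 29)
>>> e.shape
(7,)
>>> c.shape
()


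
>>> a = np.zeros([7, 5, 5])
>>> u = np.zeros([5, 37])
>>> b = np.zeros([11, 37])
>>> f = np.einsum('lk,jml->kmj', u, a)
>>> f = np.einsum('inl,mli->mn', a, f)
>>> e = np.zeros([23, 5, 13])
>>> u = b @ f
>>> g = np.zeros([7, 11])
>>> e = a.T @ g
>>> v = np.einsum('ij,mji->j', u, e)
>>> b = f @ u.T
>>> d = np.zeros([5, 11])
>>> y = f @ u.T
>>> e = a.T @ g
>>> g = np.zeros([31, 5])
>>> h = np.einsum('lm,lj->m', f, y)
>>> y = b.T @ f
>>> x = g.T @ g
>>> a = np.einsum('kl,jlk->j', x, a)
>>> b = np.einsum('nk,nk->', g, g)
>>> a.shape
(7,)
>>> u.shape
(11, 5)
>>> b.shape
()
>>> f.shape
(37, 5)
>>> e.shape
(5, 5, 11)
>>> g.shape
(31, 5)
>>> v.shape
(5,)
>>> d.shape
(5, 11)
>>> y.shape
(11, 5)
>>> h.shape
(5,)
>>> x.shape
(5, 5)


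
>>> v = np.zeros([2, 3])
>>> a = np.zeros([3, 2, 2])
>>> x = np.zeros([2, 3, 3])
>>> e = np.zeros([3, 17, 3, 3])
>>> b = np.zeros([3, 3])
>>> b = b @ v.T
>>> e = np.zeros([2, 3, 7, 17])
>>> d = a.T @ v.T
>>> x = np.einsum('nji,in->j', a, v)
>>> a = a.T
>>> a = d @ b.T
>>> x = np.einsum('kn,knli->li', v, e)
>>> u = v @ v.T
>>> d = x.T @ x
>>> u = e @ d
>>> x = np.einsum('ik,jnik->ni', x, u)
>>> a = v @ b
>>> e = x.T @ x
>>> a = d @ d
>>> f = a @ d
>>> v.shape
(2, 3)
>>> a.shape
(17, 17)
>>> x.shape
(3, 7)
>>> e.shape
(7, 7)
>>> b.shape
(3, 2)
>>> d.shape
(17, 17)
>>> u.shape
(2, 3, 7, 17)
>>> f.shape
(17, 17)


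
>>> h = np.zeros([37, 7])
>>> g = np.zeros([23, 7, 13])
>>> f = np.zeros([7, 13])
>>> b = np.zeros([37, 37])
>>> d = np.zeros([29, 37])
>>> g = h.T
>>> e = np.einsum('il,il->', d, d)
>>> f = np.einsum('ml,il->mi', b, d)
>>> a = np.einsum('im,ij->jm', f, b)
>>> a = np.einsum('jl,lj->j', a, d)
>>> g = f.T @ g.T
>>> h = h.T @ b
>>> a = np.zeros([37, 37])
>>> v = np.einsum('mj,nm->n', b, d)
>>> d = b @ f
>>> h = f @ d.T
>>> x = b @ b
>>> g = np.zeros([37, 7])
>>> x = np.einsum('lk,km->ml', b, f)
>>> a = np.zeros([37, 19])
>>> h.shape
(37, 37)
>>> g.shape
(37, 7)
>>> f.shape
(37, 29)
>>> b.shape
(37, 37)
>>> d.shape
(37, 29)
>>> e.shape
()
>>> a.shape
(37, 19)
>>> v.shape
(29,)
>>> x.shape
(29, 37)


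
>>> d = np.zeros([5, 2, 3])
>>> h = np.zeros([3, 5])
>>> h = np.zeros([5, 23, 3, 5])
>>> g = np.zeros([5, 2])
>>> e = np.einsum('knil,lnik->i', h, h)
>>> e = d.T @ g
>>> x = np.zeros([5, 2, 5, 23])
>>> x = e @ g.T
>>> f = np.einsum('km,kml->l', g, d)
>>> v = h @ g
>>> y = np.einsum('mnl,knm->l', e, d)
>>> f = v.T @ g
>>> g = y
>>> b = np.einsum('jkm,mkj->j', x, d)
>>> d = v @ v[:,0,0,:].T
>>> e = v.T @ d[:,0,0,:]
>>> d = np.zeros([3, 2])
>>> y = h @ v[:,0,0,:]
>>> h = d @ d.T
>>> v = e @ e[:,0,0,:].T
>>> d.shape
(3, 2)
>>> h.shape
(3, 3)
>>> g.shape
(2,)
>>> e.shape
(2, 3, 23, 5)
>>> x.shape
(3, 2, 5)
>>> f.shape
(2, 3, 23, 2)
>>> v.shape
(2, 3, 23, 2)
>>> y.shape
(5, 23, 3, 2)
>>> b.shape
(3,)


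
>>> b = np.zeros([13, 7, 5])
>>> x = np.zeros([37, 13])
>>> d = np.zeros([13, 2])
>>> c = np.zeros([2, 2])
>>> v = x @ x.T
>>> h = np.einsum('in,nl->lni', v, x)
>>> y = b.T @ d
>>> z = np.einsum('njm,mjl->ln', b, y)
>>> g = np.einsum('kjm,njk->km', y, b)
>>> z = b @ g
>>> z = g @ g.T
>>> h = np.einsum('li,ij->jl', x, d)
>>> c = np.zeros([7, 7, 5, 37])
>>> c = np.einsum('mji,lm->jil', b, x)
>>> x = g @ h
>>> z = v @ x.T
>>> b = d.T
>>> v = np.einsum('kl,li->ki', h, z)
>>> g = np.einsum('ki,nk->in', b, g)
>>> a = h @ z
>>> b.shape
(2, 13)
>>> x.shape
(5, 37)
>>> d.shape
(13, 2)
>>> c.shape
(7, 5, 37)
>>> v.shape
(2, 5)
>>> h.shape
(2, 37)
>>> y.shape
(5, 7, 2)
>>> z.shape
(37, 5)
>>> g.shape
(13, 5)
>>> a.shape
(2, 5)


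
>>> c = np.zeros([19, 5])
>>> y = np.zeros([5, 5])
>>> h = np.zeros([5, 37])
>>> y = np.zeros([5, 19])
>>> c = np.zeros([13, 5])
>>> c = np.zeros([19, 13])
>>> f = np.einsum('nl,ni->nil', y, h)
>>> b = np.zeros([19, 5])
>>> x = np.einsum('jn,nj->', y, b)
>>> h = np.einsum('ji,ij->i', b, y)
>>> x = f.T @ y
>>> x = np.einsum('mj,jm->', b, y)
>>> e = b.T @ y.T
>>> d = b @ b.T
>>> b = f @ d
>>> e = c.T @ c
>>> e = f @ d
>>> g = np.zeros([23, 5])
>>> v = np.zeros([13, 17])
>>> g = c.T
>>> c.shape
(19, 13)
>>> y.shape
(5, 19)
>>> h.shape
(5,)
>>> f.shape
(5, 37, 19)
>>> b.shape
(5, 37, 19)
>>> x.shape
()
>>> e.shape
(5, 37, 19)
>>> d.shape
(19, 19)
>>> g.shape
(13, 19)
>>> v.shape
(13, 17)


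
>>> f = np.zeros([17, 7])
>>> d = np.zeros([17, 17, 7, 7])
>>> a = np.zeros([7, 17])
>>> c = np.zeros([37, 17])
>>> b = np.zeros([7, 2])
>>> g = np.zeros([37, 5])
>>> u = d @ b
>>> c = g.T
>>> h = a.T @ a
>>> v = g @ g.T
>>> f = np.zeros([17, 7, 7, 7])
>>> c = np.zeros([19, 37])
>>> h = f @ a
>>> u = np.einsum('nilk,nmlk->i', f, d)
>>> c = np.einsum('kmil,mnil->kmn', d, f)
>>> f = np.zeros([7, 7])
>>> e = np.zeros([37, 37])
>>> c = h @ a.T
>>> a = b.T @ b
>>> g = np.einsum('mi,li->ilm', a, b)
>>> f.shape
(7, 7)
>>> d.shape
(17, 17, 7, 7)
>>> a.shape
(2, 2)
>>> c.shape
(17, 7, 7, 7)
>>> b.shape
(7, 2)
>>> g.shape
(2, 7, 2)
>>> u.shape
(7,)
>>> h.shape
(17, 7, 7, 17)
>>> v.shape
(37, 37)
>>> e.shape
(37, 37)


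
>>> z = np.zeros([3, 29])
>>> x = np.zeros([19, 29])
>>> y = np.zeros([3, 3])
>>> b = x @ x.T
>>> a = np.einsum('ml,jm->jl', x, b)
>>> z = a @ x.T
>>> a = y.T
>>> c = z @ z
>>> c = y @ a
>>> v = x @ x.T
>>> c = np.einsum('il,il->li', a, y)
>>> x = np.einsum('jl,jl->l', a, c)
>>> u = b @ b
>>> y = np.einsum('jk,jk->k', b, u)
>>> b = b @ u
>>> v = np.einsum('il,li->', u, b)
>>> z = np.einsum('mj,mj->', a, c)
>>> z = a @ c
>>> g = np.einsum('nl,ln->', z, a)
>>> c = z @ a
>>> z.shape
(3, 3)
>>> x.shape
(3,)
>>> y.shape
(19,)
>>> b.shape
(19, 19)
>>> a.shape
(3, 3)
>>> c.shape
(3, 3)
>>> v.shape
()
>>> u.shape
(19, 19)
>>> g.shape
()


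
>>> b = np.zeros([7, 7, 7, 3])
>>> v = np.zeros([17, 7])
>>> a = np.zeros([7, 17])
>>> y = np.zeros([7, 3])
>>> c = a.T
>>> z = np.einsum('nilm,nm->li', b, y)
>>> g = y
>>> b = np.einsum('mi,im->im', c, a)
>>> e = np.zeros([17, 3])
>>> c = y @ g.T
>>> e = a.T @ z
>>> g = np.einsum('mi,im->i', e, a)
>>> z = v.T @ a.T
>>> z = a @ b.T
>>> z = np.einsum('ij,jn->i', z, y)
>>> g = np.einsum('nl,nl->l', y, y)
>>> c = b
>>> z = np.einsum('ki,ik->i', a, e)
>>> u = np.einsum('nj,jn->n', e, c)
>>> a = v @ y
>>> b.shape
(7, 17)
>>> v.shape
(17, 7)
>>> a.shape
(17, 3)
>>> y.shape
(7, 3)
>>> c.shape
(7, 17)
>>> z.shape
(17,)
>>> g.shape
(3,)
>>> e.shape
(17, 7)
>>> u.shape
(17,)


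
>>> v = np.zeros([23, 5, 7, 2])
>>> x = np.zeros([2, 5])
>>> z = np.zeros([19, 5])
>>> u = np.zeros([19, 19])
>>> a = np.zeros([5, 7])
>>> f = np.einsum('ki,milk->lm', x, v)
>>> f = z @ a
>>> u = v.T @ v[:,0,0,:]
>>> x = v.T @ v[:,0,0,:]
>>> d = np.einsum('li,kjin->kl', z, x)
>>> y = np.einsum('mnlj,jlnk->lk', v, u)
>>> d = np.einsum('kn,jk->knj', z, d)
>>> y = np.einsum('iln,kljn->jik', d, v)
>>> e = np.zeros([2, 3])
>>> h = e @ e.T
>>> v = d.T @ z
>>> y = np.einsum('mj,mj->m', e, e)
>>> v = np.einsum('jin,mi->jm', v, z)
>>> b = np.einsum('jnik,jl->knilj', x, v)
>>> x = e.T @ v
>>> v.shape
(2, 19)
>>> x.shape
(3, 19)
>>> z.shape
(19, 5)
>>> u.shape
(2, 7, 5, 2)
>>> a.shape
(5, 7)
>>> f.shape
(19, 7)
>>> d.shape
(19, 5, 2)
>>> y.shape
(2,)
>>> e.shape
(2, 3)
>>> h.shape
(2, 2)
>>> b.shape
(2, 7, 5, 19, 2)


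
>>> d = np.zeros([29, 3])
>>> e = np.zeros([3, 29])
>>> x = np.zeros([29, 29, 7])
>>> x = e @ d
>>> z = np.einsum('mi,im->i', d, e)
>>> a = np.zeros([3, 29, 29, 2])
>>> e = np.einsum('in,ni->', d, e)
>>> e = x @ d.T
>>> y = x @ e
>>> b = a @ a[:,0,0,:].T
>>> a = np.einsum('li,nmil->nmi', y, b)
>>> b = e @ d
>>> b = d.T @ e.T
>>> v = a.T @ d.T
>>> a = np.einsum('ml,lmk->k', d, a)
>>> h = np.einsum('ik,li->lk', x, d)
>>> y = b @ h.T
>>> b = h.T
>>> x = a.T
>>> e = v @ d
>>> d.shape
(29, 3)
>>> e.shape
(29, 29, 3)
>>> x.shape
(29,)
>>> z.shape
(3,)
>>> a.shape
(29,)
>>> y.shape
(3, 29)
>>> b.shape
(3, 29)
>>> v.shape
(29, 29, 29)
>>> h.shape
(29, 3)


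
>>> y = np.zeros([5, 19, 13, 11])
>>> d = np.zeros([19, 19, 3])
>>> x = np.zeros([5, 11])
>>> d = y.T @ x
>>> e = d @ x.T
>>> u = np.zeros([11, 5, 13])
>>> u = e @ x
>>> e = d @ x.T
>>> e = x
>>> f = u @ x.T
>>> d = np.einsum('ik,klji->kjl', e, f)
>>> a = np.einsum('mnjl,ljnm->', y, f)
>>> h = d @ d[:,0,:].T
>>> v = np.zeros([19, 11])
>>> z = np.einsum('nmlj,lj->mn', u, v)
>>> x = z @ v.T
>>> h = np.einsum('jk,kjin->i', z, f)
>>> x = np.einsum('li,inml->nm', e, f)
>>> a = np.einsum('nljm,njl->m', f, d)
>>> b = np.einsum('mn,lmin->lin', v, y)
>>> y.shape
(5, 19, 13, 11)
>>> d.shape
(11, 19, 13)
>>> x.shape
(13, 19)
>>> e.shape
(5, 11)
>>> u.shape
(11, 13, 19, 11)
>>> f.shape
(11, 13, 19, 5)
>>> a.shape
(5,)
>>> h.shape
(19,)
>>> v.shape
(19, 11)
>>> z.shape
(13, 11)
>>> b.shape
(5, 13, 11)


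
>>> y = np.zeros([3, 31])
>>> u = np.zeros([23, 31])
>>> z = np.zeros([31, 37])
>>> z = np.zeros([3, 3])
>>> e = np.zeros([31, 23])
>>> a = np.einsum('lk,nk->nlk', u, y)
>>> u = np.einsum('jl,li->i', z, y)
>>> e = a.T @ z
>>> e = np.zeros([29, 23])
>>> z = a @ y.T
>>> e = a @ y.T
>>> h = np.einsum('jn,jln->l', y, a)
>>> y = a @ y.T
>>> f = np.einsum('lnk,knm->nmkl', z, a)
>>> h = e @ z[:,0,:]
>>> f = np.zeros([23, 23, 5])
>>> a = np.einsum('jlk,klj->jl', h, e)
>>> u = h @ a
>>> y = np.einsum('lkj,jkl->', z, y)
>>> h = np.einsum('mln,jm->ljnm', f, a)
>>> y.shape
()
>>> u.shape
(3, 23, 23)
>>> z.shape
(3, 23, 3)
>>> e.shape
(3, 23, 3)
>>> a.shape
(3, 23)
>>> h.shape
(23, 3, 5, 23)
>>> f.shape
(23, 23, 5)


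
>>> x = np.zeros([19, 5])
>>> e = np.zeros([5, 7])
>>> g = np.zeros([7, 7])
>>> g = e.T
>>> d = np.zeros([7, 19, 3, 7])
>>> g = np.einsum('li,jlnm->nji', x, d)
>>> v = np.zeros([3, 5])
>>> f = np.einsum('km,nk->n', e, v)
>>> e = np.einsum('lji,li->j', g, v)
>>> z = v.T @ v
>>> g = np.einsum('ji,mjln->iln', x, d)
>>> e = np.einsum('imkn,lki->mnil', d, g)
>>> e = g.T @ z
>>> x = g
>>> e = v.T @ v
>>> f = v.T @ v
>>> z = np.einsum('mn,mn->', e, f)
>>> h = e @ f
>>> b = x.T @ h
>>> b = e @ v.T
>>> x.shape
(5, 3, 7)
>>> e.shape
(5, 5)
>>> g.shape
(5, 3, 7)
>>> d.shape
(7, 19, 3, 7)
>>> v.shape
(3, 5)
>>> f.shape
(5, 5)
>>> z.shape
()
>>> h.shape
(5, 5)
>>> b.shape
(5, 3)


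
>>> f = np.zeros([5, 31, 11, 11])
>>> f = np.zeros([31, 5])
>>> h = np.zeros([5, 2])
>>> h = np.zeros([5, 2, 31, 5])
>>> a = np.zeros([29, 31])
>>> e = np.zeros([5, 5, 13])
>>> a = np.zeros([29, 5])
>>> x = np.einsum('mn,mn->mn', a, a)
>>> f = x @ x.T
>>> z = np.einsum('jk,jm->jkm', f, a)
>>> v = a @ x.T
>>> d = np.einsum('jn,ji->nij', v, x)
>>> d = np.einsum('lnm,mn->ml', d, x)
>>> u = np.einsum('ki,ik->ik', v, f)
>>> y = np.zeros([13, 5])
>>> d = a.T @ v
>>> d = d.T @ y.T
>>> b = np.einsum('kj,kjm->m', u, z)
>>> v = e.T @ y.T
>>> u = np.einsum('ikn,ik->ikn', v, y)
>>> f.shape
(29, 29)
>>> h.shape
(5, 2, 31, 5)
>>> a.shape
(29, 5)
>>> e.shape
(5, 5, 13)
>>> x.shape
(29, 5)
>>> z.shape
(29, 29, 5)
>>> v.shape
(13, 5, 13)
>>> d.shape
(29, 13)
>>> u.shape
(13, 5, 13)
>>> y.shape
(13, 5)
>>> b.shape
(5,)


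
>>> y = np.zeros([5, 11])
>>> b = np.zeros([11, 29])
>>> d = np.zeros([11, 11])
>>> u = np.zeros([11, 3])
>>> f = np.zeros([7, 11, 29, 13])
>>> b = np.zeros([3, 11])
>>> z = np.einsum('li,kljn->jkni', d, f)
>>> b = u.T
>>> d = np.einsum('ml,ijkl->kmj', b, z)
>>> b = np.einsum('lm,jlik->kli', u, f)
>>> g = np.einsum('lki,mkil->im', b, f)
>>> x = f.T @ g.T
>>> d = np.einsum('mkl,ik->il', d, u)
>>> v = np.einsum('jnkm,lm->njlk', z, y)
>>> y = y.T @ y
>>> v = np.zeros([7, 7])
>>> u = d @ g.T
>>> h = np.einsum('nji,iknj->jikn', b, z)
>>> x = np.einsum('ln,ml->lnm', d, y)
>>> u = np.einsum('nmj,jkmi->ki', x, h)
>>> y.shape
(11, 11)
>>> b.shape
(13, 11, 29)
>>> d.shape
(11, 7)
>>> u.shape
(29, 13)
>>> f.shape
(7, 11, 29, 13)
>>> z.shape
(29, 7, 13, 11)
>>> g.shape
(29, 7)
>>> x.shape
(11, 7, 11)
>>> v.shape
(7, 7)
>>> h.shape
(11, 29, 7, 13)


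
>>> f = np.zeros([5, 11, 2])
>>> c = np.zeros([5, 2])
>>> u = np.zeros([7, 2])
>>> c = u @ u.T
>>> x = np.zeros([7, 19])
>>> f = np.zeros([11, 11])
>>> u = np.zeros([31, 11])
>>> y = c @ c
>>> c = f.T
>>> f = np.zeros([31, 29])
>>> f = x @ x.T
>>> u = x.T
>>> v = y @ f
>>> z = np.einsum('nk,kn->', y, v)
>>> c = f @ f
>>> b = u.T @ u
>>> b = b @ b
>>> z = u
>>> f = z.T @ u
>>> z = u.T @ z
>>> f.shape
(7, 7)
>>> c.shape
(7, 7)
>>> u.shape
(19, 7)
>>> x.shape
(7, 19)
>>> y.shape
(7, 7)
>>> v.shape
(7, 7)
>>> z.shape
(7, 7)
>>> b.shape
(7, 7)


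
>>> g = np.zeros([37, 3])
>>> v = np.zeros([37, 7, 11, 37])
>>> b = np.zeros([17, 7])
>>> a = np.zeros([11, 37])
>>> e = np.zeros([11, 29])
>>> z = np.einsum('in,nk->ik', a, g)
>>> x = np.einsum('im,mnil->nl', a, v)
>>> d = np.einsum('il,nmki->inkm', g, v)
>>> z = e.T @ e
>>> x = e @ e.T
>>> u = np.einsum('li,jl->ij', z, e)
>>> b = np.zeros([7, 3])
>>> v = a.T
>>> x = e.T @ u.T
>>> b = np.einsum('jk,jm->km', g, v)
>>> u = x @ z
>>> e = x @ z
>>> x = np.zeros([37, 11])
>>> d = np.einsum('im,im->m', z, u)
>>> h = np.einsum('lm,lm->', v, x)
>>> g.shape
(37, 3)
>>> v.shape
(37, 11)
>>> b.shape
(3, 11)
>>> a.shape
(11, 37)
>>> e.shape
(29, 29)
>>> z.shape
(29, 29)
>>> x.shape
(37, 11)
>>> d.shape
(29,)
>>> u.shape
(29, 29)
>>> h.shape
()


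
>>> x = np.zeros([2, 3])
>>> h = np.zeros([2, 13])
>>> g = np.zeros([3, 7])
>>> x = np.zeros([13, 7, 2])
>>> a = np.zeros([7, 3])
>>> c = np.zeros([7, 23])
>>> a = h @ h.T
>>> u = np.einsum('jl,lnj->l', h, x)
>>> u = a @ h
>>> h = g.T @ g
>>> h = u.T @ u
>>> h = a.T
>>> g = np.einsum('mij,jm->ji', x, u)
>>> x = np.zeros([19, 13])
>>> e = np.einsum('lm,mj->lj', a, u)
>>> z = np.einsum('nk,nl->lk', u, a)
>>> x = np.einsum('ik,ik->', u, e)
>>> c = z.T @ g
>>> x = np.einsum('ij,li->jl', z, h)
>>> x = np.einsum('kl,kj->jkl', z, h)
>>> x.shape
(2, 2, 13)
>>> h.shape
(2, 2)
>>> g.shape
(2, 7)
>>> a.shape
(2, 2)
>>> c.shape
(13, 7)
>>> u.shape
(2, 13)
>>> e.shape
(2, 13)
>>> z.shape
(2, 13)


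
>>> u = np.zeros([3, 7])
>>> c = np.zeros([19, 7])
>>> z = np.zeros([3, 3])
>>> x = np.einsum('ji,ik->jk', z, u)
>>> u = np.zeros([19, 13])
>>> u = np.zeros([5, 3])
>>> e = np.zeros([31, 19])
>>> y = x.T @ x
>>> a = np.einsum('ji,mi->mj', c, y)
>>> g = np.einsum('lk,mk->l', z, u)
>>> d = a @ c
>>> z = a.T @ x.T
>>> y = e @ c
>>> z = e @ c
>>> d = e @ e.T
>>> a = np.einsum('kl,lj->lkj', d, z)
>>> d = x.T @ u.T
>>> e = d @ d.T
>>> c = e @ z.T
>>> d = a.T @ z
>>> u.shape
(5, 3)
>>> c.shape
(7, 31)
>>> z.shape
(31, 7)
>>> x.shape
(3, 7)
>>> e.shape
(7, 7)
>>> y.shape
(31, 7)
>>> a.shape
(31, 31, 7)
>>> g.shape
(3,)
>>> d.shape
(7, 31, 7)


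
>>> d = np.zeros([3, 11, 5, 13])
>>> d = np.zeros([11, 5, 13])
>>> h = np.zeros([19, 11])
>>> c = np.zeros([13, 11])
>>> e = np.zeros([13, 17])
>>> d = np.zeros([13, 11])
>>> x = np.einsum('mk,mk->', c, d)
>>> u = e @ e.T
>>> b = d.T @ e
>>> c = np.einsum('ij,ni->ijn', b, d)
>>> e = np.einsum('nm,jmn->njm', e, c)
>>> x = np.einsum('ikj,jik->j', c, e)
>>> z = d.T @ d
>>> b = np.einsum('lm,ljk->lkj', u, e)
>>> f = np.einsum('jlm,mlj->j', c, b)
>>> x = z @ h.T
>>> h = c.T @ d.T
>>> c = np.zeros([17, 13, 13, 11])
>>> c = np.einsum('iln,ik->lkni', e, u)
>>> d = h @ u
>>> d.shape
(13, 17, 13)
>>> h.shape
(13, 17, 13)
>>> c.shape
(11, 13, 17, 13)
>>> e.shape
(13, 11, 17)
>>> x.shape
(11, 19)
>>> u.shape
(13, 13)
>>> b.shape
(13, 17, 11)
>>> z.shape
(11, 11)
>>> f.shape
(11,)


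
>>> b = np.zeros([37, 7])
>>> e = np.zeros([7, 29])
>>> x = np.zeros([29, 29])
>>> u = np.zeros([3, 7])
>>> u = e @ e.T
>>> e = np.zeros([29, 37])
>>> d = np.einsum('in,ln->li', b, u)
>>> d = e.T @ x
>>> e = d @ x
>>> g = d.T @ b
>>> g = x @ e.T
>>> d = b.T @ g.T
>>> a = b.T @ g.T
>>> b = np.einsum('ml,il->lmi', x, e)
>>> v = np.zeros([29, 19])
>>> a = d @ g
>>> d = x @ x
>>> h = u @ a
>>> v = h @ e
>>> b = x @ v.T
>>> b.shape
(29, 7)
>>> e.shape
(37, 29)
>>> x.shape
(29, 29)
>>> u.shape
(7, 7)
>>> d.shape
(29, 29)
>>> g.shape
(29, 37)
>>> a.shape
(7, 37)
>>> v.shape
(7, 29)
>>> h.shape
(7, 37)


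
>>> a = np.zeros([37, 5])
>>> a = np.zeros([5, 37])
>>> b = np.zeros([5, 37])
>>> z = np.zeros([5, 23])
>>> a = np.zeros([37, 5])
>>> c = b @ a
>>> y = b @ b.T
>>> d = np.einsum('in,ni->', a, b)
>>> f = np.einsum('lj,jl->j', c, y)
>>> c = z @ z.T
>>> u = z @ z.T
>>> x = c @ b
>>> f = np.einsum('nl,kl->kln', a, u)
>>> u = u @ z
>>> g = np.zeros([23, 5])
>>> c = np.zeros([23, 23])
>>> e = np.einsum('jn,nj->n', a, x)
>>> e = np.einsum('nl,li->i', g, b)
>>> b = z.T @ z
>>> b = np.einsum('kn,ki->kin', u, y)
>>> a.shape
(37, 5)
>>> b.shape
(5, 5, 23)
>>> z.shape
(5, 23)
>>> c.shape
(23, 23)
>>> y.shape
(5, 5)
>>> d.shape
()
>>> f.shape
(5, 5, 37)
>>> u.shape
(5, 23)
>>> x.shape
(5, 37)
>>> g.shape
(23, 5)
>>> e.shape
(37,)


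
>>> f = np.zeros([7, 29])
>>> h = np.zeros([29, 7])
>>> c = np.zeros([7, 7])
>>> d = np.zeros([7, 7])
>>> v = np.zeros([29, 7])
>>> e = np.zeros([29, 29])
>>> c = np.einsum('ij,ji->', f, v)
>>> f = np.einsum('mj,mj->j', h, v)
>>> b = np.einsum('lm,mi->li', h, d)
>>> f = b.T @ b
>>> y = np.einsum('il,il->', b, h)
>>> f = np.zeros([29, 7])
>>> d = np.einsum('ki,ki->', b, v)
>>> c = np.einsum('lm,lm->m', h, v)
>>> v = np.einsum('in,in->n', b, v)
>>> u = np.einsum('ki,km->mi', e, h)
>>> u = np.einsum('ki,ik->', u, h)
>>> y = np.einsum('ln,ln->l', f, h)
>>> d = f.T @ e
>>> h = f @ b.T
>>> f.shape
(29, 7)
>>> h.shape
(29, 29)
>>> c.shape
(7,)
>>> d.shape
(7, 29)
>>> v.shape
(7,)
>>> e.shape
(29, 29)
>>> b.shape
(29, 7)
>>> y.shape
(29,)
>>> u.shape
()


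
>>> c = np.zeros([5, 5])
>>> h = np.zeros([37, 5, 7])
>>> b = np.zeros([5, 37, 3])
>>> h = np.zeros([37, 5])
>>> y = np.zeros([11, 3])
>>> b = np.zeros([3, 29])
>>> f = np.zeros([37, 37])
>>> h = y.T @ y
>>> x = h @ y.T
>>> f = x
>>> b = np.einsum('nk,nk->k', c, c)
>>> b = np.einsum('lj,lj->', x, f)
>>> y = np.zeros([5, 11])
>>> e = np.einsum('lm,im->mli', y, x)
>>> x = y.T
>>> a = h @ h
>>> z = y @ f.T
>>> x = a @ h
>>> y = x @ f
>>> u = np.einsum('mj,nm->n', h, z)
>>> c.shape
(5, 5)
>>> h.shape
(3, 3)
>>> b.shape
()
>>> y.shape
(3, 11)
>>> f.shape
(3, 11)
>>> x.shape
(3, 3)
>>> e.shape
(11, 5, 3)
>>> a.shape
(3, 3)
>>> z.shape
(5, 3)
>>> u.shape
(5,)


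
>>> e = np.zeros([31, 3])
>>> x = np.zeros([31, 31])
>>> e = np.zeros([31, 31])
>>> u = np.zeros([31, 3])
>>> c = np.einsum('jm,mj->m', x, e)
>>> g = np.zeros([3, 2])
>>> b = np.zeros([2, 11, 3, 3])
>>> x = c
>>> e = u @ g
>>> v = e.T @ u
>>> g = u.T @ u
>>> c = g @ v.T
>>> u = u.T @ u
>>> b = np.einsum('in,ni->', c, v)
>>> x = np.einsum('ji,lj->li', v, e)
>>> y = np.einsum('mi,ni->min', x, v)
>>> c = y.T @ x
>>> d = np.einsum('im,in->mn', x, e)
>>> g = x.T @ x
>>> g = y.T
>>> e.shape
(31, 2)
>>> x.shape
(31, 3)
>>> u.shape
(3, 3)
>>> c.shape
(2, 3, 3)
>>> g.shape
(2, 3, 31)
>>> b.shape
()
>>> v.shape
(2, 3)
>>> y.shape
(31, 3, 2)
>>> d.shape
(3, 2)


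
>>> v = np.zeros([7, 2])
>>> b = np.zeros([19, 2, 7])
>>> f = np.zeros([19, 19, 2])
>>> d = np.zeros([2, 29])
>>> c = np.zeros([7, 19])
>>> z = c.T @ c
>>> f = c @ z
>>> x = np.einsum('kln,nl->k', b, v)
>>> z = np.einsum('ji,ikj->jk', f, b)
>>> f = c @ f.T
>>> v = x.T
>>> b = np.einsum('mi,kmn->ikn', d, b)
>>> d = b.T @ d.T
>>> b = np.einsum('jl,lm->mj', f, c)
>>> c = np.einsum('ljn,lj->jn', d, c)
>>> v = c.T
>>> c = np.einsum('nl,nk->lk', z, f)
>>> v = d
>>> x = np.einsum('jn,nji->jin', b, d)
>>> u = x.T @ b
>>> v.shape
(7, 19, 2)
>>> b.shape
(19, 7)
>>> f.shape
(7, 7)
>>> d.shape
(7, 19, 2)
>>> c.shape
(2, 7)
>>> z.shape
(7, 2)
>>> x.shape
(19, 2, 7)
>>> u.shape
(7, 2, 7)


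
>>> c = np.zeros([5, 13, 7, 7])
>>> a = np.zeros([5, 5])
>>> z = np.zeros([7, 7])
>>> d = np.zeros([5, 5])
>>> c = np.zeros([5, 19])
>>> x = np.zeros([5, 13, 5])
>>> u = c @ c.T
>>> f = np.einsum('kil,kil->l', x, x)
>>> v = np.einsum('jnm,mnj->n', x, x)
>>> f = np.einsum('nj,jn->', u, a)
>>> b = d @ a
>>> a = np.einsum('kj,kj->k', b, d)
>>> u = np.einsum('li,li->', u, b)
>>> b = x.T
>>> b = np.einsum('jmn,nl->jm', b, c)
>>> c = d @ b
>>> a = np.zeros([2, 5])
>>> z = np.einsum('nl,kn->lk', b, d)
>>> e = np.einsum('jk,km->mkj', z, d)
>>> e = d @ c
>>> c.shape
(5, 13)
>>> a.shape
(2, 5)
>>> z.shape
(13, 5)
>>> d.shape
(5, 5)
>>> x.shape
(5, 13, 5)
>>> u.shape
()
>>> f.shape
()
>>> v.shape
(13,)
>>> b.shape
(5, 13)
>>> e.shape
(5, 13)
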